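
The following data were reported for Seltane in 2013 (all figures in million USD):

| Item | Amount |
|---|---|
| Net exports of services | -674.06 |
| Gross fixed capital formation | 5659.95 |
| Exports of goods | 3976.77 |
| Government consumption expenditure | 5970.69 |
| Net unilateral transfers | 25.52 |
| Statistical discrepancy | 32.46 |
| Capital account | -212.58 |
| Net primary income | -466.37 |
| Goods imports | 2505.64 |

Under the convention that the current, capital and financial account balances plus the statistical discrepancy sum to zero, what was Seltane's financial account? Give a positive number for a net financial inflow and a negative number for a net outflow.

-176.10

Goods balance = 3976.77 - 2505.64 = 1471.13
Services balance = -674.06
Trade balance (goods + services) = 1471.13 + (-674.06) = 797.07
Net primary income = -466.37
Net secondary income = 25.52
Current account = 797.07 + (-466.37) + 25.52 = 356.22
Financial account = -(356.22 + (-212.58) + 32.46) = -176.10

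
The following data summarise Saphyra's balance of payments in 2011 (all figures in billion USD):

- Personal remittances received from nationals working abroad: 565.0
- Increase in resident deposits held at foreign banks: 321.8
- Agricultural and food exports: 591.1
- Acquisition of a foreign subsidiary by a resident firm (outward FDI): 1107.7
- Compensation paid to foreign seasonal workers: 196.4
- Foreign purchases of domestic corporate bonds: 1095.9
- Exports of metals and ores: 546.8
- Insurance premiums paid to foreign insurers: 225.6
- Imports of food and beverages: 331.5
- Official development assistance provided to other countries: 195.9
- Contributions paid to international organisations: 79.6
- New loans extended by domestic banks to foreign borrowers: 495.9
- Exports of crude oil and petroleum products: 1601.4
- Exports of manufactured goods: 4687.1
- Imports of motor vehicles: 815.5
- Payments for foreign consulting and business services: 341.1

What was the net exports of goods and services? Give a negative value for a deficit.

Goods: 4687.1 + 591.1 + 546.8 - 815.5 + 1601.4 - 331.5 = 6279.4
Services: -225.6 - 341.1 = -566.7
Trade balance = 6279.4 + (-566.7) = 5712.7
(Excluded from the trade balance — secondary income: personal remittances received from nationals working abroad 565.0, official development assistance provided to other countries 195.9, contributions paid to international organisations 79.6; financial account: increase in resident deposits held at foreign banks 321.8, acquisition of a foreign subsidiary by a resident firm (outward FDI) 1107.7, foreign purchases of domestic corporate bonds 1095.9, new loans extended by domestic banks to foreign borrowers 495.9; primary income: compensation paid to foreign seasonal workers 196.4.)

5712.7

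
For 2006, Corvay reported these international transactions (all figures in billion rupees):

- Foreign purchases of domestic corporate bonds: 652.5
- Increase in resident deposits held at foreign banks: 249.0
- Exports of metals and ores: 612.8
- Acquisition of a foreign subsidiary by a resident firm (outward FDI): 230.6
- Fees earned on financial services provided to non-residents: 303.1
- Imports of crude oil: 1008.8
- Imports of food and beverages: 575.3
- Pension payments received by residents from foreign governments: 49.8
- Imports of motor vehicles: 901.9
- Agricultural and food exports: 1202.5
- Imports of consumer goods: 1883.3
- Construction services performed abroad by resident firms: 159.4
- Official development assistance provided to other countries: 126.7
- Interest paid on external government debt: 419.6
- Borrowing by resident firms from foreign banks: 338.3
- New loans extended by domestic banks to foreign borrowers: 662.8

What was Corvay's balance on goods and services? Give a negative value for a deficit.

Goods: -1883.3 + 612.8 - 1008.8 + 1202.5 - 901.9 - 575.3 = -2554.0
Services: 159.4 + 303.1 = 462.5
Trade balance = -2554.0 + 462.5 = -2091.5
(Excluded from the trade balance — financial account: foreign purchases of domestic corporate bonds 652.5, increase in resident deposits held at foreign banks 249.0, acquisition of a foreign subsidiary by a resident firm (outward FDI) 230.6, borrowing by resident firms from foreign banks 338.3, new loans extended by domestic banks to foreign borrowers 662.8; secondary income: pension payments received by residents from foreign governments 49.8, official development assistance provided to other countries 126.7; primary income: interest paid on external government debt 419.6.)

-2091.5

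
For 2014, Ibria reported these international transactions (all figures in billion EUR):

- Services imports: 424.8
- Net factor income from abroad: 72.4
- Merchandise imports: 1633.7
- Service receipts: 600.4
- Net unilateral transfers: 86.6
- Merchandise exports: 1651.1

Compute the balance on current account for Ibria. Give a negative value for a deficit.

352.0

Goods balance = 1651.1 - 1633.7 = 17.4
Services balance = 600.4 - 424.8 = 175.6
Trade balance (goods + services) = 17.4 + 175.6 = 193.0
Net primary income = 72.4
Net secondary income = 86.6
Current account = 193.0 + 72.4 + 86.6 = 352.0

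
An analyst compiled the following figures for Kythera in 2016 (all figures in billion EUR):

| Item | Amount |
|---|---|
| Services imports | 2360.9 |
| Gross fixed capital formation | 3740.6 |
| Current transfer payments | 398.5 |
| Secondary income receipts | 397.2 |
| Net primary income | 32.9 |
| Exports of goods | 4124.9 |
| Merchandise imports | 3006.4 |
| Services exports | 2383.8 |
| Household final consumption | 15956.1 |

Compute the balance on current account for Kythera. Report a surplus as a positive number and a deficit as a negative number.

1173.0

Goods balance = 4124.9 - 3006.4 = 1118.5
Services balance = 2383.8 - 2360.9 = 22.9
Trade balance (goods + services) = 1118.5 + 22.9 = 1141.4
Net primary income = 32.9
Net secondary income = 397.2 - 398.5 = -1.3
Current account = 1141.4 + 32.9 + (-1.3) = 1173.0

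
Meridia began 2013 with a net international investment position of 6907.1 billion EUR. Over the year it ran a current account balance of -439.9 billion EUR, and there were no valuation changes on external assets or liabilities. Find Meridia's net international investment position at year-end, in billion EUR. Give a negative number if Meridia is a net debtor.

6467.2

With no valuation effects, change in NIIP = current account = -439.9
End-of-year NIIP = 6907.1 + (-439.9) = 6467.2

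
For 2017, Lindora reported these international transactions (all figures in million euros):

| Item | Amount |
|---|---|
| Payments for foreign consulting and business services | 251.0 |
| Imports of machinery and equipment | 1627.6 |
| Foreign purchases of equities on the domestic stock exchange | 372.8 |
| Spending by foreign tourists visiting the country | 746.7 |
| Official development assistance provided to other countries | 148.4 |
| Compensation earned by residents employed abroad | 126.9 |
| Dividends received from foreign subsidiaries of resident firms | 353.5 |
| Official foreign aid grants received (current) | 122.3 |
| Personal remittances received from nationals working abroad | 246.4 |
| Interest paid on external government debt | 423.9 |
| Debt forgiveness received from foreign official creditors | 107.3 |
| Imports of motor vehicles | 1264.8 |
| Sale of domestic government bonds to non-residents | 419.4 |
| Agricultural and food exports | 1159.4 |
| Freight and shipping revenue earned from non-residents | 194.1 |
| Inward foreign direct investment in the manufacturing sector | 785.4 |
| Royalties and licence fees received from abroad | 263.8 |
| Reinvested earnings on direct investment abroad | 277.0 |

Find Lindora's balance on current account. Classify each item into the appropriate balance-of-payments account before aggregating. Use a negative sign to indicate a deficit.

-225.6

Goods: 1159.4 - 1264.8 - 1627.6 = -1733.0
Services: -251.0 + 746.7 + 194.1 + 263.8 = 953.6
Primary income: 353.5 - 423.9 + 126.9 + 277.0 = 333.5
Secondary income: -148.4 + 246.4 + 122.3 = 220.3
Current account = (-1733.0) + 953.6 + 333.5 + 220.3 = -225.6
(Excluded from the current account — financial account: foreign purchases of equities on the domestic stock exchange 372.8, sale of domestic government bonds to non-residents 419.4, inward foreign direct investment in the manufacturing sector 785.4; capital account: debt forgiveness received from foreign official creditors 107.3.)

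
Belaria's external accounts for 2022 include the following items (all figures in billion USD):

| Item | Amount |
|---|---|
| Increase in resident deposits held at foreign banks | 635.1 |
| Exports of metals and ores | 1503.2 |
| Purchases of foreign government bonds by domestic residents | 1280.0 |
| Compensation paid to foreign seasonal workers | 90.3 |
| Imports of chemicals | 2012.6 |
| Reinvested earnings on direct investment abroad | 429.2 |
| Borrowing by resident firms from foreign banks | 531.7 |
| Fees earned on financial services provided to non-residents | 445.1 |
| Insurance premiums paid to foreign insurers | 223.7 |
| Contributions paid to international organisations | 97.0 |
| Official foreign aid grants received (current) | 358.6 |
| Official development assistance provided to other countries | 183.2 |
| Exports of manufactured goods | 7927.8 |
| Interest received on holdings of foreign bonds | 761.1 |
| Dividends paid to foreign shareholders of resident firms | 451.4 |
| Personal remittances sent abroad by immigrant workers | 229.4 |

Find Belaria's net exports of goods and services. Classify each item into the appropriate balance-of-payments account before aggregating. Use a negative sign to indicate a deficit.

7639.8

Goods: 7927.8 + 1503.2 - 2012.6 = 7418.4
Services: 445.1 - 223.7 = 221.4
Trade balance = 7418.4 + 221.4 = 7639.8
(Excluded from the trade balance — financial account: increase in resident deposits held at foreign banks 635.1, purchases of foreign government bonds by domestic residents 1280.0, borrowing by resident firms from foreign banks 531.7; primary income: compensation paid to foreign seasonal workers 90.3, reinvested earnings on direct investment abroad 429.2, interest received on holdings of foreign bonds 761.1, dividends paid to foreign shareholders of resident firms 451.4; secondary income: contributions paid to international organisations 97.0, official foreign aid grants received (current) 358.6, official development assistance provided to other countries 183.2, personal remittances sent abroad by immigrant workers 229.4.)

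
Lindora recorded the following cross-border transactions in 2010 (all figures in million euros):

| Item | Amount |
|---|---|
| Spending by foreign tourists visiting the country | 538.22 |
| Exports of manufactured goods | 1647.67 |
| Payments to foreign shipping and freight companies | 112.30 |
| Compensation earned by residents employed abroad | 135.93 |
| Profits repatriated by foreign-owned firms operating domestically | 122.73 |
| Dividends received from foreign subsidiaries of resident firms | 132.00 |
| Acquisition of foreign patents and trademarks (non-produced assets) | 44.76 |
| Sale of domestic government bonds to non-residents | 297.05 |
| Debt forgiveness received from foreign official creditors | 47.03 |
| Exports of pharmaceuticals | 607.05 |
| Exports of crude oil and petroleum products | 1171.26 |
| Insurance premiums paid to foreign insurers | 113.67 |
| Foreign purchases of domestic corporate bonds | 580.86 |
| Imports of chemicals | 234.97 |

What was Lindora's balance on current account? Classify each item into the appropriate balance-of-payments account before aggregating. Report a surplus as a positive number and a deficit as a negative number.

Goods: 607.05 - 234.97 + 1171.26 + 1647.67 = 3191.01
Services: 538.22 - 112.30 - 113.67 = 312.25
Primary income: 135.93 + 132.00 - 122.73 = 145.20
Current account = 3191.01 + 312.25 + 145.20 = 3648.46
(Excluded from the current account — capital account: acquisition of foreign patents and trademarks (non-produced assets) 44.76, debt forgiveness received from foreign official creditors 47.03; financial account: sale of domestic government bonds to non-residents 297.05, foreign purchases of domestic corporate bonds 580.86.)

3648.46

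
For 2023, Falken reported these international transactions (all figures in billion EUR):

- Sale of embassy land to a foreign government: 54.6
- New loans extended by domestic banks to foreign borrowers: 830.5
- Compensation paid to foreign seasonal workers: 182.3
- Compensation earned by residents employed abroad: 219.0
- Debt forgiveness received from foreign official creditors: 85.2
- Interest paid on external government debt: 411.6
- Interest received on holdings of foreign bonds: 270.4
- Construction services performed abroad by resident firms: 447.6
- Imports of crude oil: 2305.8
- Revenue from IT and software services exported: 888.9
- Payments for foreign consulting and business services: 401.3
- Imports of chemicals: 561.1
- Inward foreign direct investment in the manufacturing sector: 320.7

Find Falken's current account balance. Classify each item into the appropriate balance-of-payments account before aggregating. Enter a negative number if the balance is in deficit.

-2036.2

Goods: -2305.8 - 561.1 = -2866.9
Services: 447.6 + 888.9 - 401.3 = 935.2
Primary income: 270.4 - 411.6 + 219.0 - 182.3 = -104.5
Current account = (-2866.9) + 935.2 + (-104.5) = -2036.2
(Excluded from the current account — capital account: sale of embassy land to a foreign government 54.6, debt forgiveness received from foreign official creditors 85.2; financial account: new loans extended by domestic banks to foreign borrowers 830.5, inward foreign direct investment in the manufacturing sector 320.7.)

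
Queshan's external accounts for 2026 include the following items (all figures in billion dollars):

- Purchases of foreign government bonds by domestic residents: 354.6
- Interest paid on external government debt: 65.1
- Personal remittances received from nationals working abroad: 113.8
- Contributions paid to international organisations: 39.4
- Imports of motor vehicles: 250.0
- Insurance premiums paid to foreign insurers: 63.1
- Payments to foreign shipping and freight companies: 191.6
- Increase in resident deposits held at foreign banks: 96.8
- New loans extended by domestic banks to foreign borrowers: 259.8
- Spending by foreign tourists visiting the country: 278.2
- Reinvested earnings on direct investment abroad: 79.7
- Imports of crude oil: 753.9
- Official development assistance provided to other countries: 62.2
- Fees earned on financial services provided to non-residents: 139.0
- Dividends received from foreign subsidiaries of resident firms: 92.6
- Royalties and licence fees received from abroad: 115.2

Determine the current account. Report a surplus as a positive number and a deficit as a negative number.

-606.8

Goods: -753.9 - 250.0 = -1003.9
Services: -63.1 + 278.2 + 139.0 + 115.2 - 191.6 = 277.7
Primary income: 92.6 + 79.7 - 65.1 = 107.2
Secondary income: -39.4 - 62.2 + 113.8 = 12.2
Current account = (-1003.9) + 277.7 + 107.2 + 12.2 = -606.8
(Excluded from the current account — financial account: purchases of foreign government bonds by domestic residents 354.6, increase in resident deposits held at foreign banks 96.8, new loans extended by domestic banks to foreign borrowers 259.8.)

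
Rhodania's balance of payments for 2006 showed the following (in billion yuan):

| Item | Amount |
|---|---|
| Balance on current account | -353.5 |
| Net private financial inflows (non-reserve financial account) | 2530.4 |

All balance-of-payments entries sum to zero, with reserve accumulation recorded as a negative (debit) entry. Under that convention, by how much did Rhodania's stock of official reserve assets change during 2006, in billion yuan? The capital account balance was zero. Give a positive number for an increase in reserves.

Official reserve transactions balance = -((-353.5) + 2530.4) = -2176.9
An accumulation of reserves is recorded as a debit (negative entry), so the change in the stock of reserves is the negative of that balance.
Change in official reserves = -(-2176.9) = 2176.9

2176.9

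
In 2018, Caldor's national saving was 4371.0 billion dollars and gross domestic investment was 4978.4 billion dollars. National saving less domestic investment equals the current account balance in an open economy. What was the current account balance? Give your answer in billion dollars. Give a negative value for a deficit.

-607.4

CA = S - I = 4371.0 - 4978.4 = -607.4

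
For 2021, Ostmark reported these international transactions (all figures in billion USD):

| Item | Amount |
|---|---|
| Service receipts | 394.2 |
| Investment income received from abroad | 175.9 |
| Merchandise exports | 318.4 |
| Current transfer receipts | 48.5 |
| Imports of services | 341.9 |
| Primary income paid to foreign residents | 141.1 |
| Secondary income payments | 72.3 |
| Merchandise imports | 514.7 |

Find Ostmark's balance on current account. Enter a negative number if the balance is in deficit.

-133.0

Goods balance = 318.4 - 514.7 = -196.3
Services balance = 394.2 - 341.9 = 52.3
Trade balance (goods + services) = -196.3 + 52.3 = -144.0
Net primary income = 175.9 - 141.1 = 34.8
Net secondary income = 48.5 - 72.3 = -23.8
Current account = -144.0 + 34.8 + (-23.8) = -133.0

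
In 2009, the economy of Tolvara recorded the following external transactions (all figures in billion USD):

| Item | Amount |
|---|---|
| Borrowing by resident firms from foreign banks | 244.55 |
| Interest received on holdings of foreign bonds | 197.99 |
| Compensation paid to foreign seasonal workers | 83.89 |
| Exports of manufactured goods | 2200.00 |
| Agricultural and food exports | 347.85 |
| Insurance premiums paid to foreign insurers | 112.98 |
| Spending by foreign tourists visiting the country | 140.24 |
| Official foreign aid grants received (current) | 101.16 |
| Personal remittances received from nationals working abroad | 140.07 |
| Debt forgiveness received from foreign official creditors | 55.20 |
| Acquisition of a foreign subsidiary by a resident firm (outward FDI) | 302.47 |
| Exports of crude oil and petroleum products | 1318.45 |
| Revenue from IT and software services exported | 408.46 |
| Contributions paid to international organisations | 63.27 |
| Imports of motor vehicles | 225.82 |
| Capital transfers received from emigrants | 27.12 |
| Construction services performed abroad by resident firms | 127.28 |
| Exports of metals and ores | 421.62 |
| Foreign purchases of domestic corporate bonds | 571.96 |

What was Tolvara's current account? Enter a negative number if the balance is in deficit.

4917.16

Goods: -225.82 + 421.62 + 347.85 + 1318.45 + 2200.00 = 4062.10
Services: -112.98 + 127.28 + 408.46 + 140.24 = 563.00
Primary income: 197.99 - 83.89 = 114.10
Secondary income: 101.16 - 63.27 + 140.07 = 177.96
Current account = 4062.10 + 563.00 + 114.10 + 177.96 = 4917.16
(Excluded from the current account — financial account: borrowing by resident firms from foreign banks 244.55, acquisition of a foreign subsidiary by a resident firm (outward FDI) 302.47, foreign purchases of domestic corporate bonds 571.96; capital account: debt forgiveness received from foreign official creditors 55.20, capital transfers received from emigrants 27.12.)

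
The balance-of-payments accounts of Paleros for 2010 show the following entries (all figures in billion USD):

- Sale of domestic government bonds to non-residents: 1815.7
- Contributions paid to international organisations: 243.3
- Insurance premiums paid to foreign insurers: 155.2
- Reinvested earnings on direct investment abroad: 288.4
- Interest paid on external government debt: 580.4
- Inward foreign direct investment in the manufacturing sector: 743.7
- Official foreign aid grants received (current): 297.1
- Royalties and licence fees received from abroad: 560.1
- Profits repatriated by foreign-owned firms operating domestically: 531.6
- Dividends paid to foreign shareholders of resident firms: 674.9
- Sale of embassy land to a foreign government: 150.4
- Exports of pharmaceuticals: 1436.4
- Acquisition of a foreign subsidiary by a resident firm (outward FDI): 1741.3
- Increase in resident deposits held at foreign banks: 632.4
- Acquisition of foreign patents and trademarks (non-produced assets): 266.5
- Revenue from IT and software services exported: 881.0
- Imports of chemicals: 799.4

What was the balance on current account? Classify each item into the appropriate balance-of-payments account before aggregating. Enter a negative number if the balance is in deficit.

478.2

Goods: 1436.4 - 799.4 = 637.0
Services: 881.0 - 155.2 + 560.1 = 1285.9
Primary income: -531.6 - 674.9 + 288.4 - 580.4 = -1498.5
Secondary income: -243.3 + 297.1 = 53.8
Current account = 637.0 + 1285.9 + (-1498.5) + 53.8 = 478.2
(Excluded from the current account — financial account: sale of domestic government bonds to non-residents 1815.7, inward foreign direct investment in the manufacturing sector 743.7, acquisition of a foreign subsidiary by a resident firm (outward FDI) 1741.3, increase in resident deposits held at foreign banks 632.4; capital account: sale of embassy land to a foreign government 150.4, acquisition of foreign patents and trademarks (non-produced assets) 266.5.)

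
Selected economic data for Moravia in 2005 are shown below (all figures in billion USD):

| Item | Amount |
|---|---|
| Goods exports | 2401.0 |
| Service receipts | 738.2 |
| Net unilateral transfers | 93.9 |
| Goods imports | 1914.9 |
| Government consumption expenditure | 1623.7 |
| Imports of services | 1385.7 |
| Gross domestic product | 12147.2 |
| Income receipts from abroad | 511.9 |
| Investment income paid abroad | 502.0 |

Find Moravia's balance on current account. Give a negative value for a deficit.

Goods balance = 2401.0 - 1914.9 = 486.1
Services balance = 738.2 - 1385.7 = -647.5
Trade balance (goods + services) = 486.1 + (-647.5) = -161.4
Net primary income = 511.9 - 502.0 = 9.9
Net secondary income = 93.9
Current account = -161.4 + 9.9 + 93.9 = -57.6

-57.6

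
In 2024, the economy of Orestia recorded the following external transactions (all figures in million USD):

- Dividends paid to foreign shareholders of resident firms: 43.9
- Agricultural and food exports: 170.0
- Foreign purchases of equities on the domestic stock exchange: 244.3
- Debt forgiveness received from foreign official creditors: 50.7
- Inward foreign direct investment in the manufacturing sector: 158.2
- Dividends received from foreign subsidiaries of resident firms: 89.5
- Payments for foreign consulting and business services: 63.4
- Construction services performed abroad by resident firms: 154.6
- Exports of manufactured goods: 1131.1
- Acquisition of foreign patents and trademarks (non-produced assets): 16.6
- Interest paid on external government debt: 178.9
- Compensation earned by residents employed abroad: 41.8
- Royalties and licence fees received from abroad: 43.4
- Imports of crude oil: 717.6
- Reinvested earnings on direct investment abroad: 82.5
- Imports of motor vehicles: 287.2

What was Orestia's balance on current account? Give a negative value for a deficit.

421.9

Goods: 170.0 + 1131.1 - 717.6 - 287.2 = 296.3
Services: 154.6 - 63.4 + 43.4 = 134.6
Primary income: 82.5 - 178.9 + 89.5 - 43.9 + 41.8 = -9.0
Current account = 296.3 + 134.6 + (-9.0) = 421.9
(Excluded from the current account — financial account: foreign purchases of equities on the domestic stock exchange 244.3, inward foreign direct investment in the manufacturing sector 158.2; capital account: debt forgiveness received from foreign official creditors 50.7, acquisition of foreign patents and trademarks (non-produced assets) 16.6.)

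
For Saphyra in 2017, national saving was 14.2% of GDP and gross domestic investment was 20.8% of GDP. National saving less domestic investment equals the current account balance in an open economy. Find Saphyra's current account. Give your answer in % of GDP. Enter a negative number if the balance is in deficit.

-6.6

CA = S - I = 14.2 - 20.8 = -6.6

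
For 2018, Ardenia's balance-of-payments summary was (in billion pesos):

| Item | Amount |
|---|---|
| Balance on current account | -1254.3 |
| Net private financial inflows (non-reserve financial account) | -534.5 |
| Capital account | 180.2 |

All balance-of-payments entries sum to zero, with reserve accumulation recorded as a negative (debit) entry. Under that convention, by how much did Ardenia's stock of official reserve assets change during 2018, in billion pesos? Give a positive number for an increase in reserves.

Official reserve transactions balance = -((-1254.3) + 180.2 + (-534.5)) = 1608.6
An accumulation of reserves is recorded as a debit (negative entry), so the change in the stock of reserves is the negative of that balance.
Change in official reserves = -(1608.6) = -1608.6

-1608.6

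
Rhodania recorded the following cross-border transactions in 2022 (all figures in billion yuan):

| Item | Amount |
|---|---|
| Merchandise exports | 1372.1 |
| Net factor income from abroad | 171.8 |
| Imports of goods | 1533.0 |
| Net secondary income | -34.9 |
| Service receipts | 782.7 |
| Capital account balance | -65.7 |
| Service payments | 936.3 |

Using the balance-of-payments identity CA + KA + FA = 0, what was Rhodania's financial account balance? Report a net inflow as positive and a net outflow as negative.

243.3

Goods balance = 1372.1 - 1533.0 = -160.9
Services balance = 782.7 - 936.3 = -153.6
Trade balance (goods + services) = -160.9 + (-153.6) = -314.5
Net primary income = 171.8
Net secondary income = -34.9
Current account = -314.5 + 171.8 + (-34.9) = -177.6
Financial account = -(-177.6 + (-65.7)) = 243.3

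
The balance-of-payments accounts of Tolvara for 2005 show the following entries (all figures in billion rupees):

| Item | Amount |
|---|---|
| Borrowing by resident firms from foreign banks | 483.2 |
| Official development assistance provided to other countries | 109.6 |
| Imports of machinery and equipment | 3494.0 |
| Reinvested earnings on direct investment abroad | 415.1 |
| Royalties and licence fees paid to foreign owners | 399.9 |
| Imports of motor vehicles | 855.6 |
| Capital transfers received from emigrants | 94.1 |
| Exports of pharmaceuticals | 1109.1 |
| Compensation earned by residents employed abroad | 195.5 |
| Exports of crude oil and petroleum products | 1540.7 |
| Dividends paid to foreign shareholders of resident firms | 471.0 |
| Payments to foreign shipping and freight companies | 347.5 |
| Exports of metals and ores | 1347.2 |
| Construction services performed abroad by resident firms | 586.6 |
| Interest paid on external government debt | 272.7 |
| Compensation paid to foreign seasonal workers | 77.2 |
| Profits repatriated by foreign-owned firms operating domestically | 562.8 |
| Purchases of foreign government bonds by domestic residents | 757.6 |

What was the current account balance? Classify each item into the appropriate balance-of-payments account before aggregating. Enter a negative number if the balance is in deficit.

Goods: 1540.7 - 855.6 + 1109.1 - 3494.0 + 1347.2 = -352.6
Services: 586.6 - 399.9 - 347.5 = -160.8
Primary income: 415.1 - 562.8 + 195.5 - 272.7 - 471.0 - 77.2 = -773.1
Secondary income: -109.6
Current account = (-352.6) + (-160.8) + (-773.1) + (-109.6) = -1396.1
(Excluded from the current account — financial account: borrowing by resident firms from foreign banks 483.2, purchases of foreign government bonds by domestic residents 757.6; capital account: capital transfers received from emigrants 94.1.)

-1396.1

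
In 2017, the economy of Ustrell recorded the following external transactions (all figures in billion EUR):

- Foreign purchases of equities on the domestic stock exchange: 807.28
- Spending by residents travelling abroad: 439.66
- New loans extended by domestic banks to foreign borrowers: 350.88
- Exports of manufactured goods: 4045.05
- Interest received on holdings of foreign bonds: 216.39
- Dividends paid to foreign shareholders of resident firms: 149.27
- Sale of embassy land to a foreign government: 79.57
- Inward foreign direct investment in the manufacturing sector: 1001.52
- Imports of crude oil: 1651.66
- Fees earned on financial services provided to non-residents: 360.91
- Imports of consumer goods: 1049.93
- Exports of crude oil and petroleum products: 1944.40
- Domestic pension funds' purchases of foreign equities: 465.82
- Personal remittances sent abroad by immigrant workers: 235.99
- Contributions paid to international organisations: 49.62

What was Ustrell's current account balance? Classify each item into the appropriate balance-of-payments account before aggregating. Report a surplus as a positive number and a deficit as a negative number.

Goods: -1049.93 + 1944.40 + 4045.05 - 1651.66 = 3287.86
Services: -439.66 + 360.91 = -78.75
Primary income: 216.39 - 149.27 = 67.12
Secondary income: -49.62 - 235.99 = -285.61
Current account = 3287.86 + (-78.75) + 67.12 + (-285.61) = 2990.62
(Excluded from the current account — financial account: foreign purchases of equities on the domestic stock exchange 807.28, new loans extended by domestic banks to foreign borrowers 350.88, inward foreign direct investment in the manufacturing sector 1001.52, domestic pension funds' purchases of foreign equities 465.82; capital account: sale of embassy land to a foreign government 79.57.)

2990.62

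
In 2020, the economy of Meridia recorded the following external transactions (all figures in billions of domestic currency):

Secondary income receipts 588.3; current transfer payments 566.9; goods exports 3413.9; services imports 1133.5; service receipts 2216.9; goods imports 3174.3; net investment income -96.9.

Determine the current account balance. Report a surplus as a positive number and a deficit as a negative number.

Goods balance = 3413.9 - 3174.3 = 239.6
Services balance = 2216.9 - 1133.5 = 1083.4
Trade balance (goods + services) = 239.6 + 1083.4 = 1323.0
Net primary income = -96.9
Net secondary income = 588.3 - 566.9 = 21.4
Current account = 1323.0 + (-96.9) + 21.4 = 1247.5

1247.5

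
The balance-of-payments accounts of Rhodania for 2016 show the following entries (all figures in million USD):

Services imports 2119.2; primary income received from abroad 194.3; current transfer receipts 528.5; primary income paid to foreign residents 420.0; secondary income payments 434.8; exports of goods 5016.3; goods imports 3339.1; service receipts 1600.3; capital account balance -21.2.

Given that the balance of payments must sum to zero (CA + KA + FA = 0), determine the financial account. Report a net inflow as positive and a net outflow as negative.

-1005.1

Goods balance = 5016.3 - 3339.1 = 1677.2
Services balance = 1600.3 - 2119.2 = -518.9
Trade balance (goods + services) = 1677.2 + (-518.9) = 1158.3
Net primary income = 194.3 - 420.0 = -225.7
Net secondary income = 528.5 - 434.8 = 93.7
Current account = 1158.3 + (-225.7) + 93.7 = 1026.3
Financial account = -(1026.3 + (-21.2)) = -1005.1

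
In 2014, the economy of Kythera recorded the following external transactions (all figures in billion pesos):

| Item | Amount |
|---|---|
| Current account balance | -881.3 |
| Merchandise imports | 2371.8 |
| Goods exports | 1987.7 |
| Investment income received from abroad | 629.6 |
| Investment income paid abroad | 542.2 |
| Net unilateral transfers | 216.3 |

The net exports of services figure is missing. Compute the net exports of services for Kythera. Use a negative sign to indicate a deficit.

-800.9

Current account = goods balance + services balance + net primary income + net secondary income
Sum of the known components = -80.4
Net exports of services = CA - (known components) = -881.3 - (-80.4) = -800.9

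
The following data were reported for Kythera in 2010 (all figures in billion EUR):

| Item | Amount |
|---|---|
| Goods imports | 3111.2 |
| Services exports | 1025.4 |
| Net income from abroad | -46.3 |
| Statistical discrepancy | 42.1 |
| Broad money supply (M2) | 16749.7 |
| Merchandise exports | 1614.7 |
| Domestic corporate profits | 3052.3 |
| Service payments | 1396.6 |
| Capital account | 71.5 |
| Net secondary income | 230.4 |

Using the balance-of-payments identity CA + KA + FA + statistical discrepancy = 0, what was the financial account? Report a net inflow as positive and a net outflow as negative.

1570.0

Goods balance = 1614.7 - 3111.2 = -1496.5
Services balance = 1025.4 - 1396.6 = -371.2
Trade balance (goods + services) = -1496.5 + (-371.2) = -1867.7
Net primary income = -46.3
Net secondary income = 230.4
Current account = -1867.7 + (-46.3) + 230.4 = -1683.6
Financial account = -(-1683.6 + 71.5 + 42.1) = 1570.0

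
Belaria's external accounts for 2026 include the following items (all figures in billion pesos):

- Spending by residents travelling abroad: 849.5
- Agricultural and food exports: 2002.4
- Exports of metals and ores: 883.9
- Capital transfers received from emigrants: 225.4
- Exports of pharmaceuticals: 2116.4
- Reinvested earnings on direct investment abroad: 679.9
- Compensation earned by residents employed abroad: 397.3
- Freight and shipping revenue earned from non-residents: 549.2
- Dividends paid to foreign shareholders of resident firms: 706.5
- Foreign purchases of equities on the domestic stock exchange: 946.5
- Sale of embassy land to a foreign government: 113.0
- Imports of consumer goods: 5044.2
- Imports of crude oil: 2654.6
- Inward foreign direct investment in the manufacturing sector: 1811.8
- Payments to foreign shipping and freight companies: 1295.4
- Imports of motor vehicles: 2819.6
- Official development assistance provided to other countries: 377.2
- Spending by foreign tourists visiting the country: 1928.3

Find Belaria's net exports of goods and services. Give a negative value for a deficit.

-5183.1

Goods: -2654.6 + 2002.4 + 2116.4 - 2819.6 - 5044.2 + 883.9 = -5515.7
Services: 549.2 - 1295.4 - 849.5 + 1928.3 = 332.6
Trade balance = -5515.7 + 332.6 = -5183.1
(Excluded from the trade balance — capital account: capital transfers received from emigrants 225.4, sale of embassy land to a foreign government 113.0; primary income: reinvested earnings on direct investment abroad 679.9, compensation earned by residents employed abroad 397.3, dividends paid to foreign shareholders of resident firms 706.5; financial account: foreign purchases of equities on the domestic stock exchange 946.5, inward foreign direct investment in the manufacturing sector 1811.8; secondary income: official development assistance provided to other countries 377.2.)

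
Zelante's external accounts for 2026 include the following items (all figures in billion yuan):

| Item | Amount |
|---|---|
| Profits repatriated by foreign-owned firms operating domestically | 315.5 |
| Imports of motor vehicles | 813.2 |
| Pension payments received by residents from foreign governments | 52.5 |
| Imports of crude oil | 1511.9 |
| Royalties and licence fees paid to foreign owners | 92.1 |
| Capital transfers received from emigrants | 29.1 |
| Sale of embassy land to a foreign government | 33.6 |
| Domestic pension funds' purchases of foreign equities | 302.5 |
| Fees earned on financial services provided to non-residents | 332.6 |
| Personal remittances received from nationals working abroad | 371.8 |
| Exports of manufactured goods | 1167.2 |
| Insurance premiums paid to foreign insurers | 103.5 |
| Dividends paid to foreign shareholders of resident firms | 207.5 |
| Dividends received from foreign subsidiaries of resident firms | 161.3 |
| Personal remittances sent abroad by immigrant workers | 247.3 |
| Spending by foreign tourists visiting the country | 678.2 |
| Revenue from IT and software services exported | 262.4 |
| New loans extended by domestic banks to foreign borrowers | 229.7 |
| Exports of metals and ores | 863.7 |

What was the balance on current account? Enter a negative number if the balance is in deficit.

Goods: -1511.9 - 813.2 + 863.7 + 1167.2 = -294.2
Services: 678.2 - 103.5 + 262.4 + 332.6 - 92.1 = 1077.6
Primary income: 161.3 - 315.5 - 207.5 = -361.7
Secondary income: -247.3 + 371.8 + 52.5 = 177.0
Current account = (-294.2) + 1077.6 + (-361.7) + 177.0 = 598.7
(Excluded from the current account — capital account: capital transfers received from emigrants 29.1, sale of embassy land to a foreign government 33.6; financial account: domestic pension funds' purchases of foreign equities 302.5, new loans extended by domestic banks to foreign borrowers 229.7.)

598.7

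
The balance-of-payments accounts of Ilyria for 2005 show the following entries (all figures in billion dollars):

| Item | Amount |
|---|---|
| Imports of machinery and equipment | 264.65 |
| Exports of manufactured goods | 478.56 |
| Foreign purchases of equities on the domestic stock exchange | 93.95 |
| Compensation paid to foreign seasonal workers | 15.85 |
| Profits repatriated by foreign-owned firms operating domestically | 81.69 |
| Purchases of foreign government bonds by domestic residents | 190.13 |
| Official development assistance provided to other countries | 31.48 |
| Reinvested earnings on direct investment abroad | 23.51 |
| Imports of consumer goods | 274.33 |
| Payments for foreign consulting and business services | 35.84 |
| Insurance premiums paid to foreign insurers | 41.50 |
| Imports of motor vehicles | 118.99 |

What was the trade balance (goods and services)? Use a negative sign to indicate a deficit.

-256.75

Goods: -118.99 - 264.65 - 274.33 + 478.56 = -179.41
Services: -35.84 - 41.50 = -77.34
Trade balance = -179.41 + (-77.34) = -256.75
(Excluded from the trade balance — financial account: foreign purchases of equities on the domestic stock exchange 93.95, purchases of foreign government bonds by domestic residents 190.13; primary income: compensation paid to foreign seasonal workers 15.85, profits repatriated by foreign-owned firms operating domestically 81.69, reinvested earnings on direct investment abroad 23.51; secondary income: official development assistance provided to other countries 31.48.)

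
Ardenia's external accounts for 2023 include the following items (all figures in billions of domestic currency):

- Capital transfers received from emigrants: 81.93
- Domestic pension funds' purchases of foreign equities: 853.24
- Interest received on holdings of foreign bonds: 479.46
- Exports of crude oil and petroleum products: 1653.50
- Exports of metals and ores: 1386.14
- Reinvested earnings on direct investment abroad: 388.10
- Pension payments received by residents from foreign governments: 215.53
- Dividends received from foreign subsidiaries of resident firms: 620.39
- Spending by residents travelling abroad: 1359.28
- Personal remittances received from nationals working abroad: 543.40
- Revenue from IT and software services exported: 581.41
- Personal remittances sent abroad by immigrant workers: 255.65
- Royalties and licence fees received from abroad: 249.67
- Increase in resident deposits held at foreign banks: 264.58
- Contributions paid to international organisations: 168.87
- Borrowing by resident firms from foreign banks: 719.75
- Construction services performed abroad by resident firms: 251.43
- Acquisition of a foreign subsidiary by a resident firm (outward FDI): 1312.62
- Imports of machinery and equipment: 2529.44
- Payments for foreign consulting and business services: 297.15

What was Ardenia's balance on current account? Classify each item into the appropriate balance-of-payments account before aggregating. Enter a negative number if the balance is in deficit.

Goods: 1386.14 - 2529.44 + 1653.50 = 510.20
Services: -297.15 + 251.43 + 249.67 + 581.41 - 1359.28 = -573.92
Primary income: 388.10 + 620.39 + 479.46 = 1487.95
Secondary income: -255.65 - 168.87 + 215.53 + 543.40 = 334.41
Current account = 510.20 + (-573.92) + 1487.95 + 334.41 = 1758.64
(Excluded from the current account — capital account: capital transfers received from emigrants 81.93; financial account: domestic pension funds' purchases of foreign equities 853.24, increase in resident deposits held at foreign banks 264.58, borrowing by resident firms from foreign banks 719.75, acquisition of a foreign subsidiary by a resident firm (outward FDI) 1312.62.)

1758.64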